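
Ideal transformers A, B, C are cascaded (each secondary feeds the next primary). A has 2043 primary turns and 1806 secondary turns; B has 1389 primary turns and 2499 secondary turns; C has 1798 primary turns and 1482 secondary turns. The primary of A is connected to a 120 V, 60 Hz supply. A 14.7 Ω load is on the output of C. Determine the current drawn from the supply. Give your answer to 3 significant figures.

Secondary of A: V = 120.00 × 1806/2043 = 106.08 V.
Secondary of B: V = 106.08 × 2499/1389 = 190.85 V.
Secondary of C: V = 190.85 × 1482/1798 = 157.31 V.
I_load = 157.31/14.7 = 10.701 A, so P_out = 157.31 × 10.701 = 1683.4 W.
All ideal ⇒ P_in = P_out, so I_supply = 1683.4/120 = 14.0 A.

I_supply ≈ 14.0 A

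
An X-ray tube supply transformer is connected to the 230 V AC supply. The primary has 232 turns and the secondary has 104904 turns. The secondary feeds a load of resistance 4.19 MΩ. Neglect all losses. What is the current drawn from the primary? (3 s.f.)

V_s = V_p × N_s/N_p = 230 × 104904/232 = 104000 V.
I_s = V_s/R = 104000/(4.19×10^6) = 0.024821 A.
For an ideal transformer I_p N_p = I_s N_s, so I_p = 0.024821 × 104904/232 = 11.2 A.

I_p ≈ 11.2 A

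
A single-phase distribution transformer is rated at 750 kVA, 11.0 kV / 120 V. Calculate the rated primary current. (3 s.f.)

I_p = S/V_p = 750000/11000 = 68.2 A.

I_p ≈ 68.2 A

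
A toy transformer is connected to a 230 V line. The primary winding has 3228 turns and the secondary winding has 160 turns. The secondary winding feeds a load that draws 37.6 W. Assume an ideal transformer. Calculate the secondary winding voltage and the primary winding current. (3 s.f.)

V_s ≈ 11.4 V, I_p ≈ 0.163 A

V_s = V_p × N_s/N_p = 230 × 160/3228 = 11.400 V.
I_s = P/V_s = 37.6/11.400 = 3.2982 A.
I_p = I_s × N_s/N_p = 3.2982 × 160/3228 = 0.163 A.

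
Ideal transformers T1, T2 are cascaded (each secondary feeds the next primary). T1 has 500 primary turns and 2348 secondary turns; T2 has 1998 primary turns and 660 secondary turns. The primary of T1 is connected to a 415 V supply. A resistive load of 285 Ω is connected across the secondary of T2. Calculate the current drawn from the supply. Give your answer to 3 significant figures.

I_supply ≈ 3.50 A

After T1: V = 415.00 × 2348/500 = 1948.8 V.
After T2: V = 1948.8 × 660/1998 = 643.76 V.
I_load = 643.76/285 = 2.2588 A, so P_out = 643.76 × 2.2588 = 1454.1 W.
All ideal ⇒ P_in = P_out, so I_supply = 1454.1/415 = 3.50 A.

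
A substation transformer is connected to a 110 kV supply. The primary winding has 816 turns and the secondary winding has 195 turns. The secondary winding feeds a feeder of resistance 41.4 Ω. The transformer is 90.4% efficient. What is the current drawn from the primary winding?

I_p ≈ 168 A

V_s = 110000 × 195/816 = 26287 V.
I_s = V_s/R = 26287/41.4 = 634.95 A.
P_out = V_s I_s = 26287 × 634.95 = 1.6691×10^7 W.
P_in = P_out/η = 1.6691×10^7/0.904 = 1.8463×10^7 W.
I_p = P_in/V_p = 1.8463×10^7/110000 = 168 A.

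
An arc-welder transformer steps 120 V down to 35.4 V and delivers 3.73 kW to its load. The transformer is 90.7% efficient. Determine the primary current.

I_p ≈ 34.3 A

P_in = P_out/η = 3730/0.907 = 4112.5 W.
I_p = P_in/V_p = 4112.5/120 = 34.3 A.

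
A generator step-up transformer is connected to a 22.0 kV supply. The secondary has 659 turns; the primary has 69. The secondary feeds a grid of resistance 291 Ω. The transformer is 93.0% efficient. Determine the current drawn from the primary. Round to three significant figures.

V_s = 22000 × 659/69 = 210120 V.
I_s = V_s/R = 210120/291 = 722.05 A.
P_out = V_s I_s = 210120 × 722.05 = 1.5171×10^8 W.
P_in = P_out/η = 1.5171×10^8/0.930 = 1.6313×10^8 W.
I_p = P_in/V_p = 1.6313×10^8/22000 = 7420 A.

I_p ≈ 7420 A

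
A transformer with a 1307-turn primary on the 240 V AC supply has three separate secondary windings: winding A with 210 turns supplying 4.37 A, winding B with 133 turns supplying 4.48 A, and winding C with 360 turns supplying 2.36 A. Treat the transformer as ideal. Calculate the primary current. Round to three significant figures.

I_p ≈ 1.81 A

V_A = 240 × 210/1307 = 38.562 V; V_B = 240 × 133/1307 = 24.422 V; V_C = 240 × 360/1307 = 66.106 V.
P_out = V_A I_A + V_B I_B + V_C I_C = 38.562×4.37 + 24.422×4.48 + 66.106×2.36 = 168.51 + 109.41 + 156.01 = 433.94 W.
Ideal ⇒ P_in = P_out, so I_p = P_out/V_p = 433.94/240 = 1.81 A.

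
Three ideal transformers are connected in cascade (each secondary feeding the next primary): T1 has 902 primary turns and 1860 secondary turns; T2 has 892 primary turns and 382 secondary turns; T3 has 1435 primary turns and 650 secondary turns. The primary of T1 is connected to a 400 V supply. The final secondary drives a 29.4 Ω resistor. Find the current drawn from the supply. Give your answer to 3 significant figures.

Secondary of T1: V = 400.00 × 1860/902 = 824.83 V.
Secondary of T2: V = 824.83 × 382/892 = 353.24 V.
Secondary of T3: V = 353.24 × 650/1435 = 160.00 V.
I_load = 160.00/29.4 = 5.4423 A, so P_out = 160.00 × 5.4423 = 870.77 W.
All ideal ⇒ P_in = P_out, so I_supply = 870.77/400 = 2.18 A.

I_supply ≈ 2.18 A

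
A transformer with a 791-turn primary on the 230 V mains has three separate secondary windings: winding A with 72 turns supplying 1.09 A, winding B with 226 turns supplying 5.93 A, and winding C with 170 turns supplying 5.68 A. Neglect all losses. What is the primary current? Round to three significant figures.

V_A = 230 × 72/791 = 20.936 V; V_B = 230 × 226/791 = 65.714 V; V_C = 230 × 170/791 = 49.431 V.
P_out = V_A I_A + V_B I_B + V_C I_C = 20.936×1.09 + 65.714×5.93 + 49.431×5.68 = 22.820 + 389.69 + 280.77 = 693.27 W.
Ideal ⇒ P_in = P_out, so I_p = P_out/V_p = 693.27/230 = 3.01 A.

I_p ≈ 3.01 A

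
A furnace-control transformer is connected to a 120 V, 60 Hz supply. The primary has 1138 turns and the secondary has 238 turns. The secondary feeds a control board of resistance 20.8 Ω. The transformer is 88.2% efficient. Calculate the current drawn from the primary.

V_s = 120 × 238/1138 = 25.097 V.
I_s = V_s/R = 25.097/20.8 = 1.2066 A.
P_out = V_s I_s = 25.097 × 1.2066 = 30.281 W.
P_in = P_out/η = 30.281/0.882 = 34.332 W.
I_p = P_in/V_p = 34.332/120 = 0.286 A.

I_p ≈ 0.286 A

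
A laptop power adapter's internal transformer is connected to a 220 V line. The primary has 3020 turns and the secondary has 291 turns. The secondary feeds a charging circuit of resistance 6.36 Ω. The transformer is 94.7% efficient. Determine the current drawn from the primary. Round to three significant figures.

I_p ≈ 0.339 A

V_s = 220 × 291/3020 = 21.199 V.
I_s = V_s/R = 21.199/6.36 = 3.3331 A.
P_out = V_s I_s = 21.199 × 3.3331 = 70.658 W.
P_in = P_out/η = 70.658/0.947 = 74.612 W.
I_p = P_in/V_p = 74.612/220 = 0.339 A.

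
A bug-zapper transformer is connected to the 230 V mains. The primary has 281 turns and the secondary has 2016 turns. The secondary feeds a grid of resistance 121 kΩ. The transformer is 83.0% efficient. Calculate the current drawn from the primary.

V_s = 230 × 2016/281 = 1650.1 V.
I_s = V_s/R = 1650.1/121000 = 0.013637 A.
P_out = V_s I_s = 1650.1 × 0.013637 = 22.503 W.
P_in = P_out/η = 22.503/0.830 = 27.112 W.
I_p = P_in/V_p = 27.112/230 = 0.118 A.

I_p ≈ 0.118 A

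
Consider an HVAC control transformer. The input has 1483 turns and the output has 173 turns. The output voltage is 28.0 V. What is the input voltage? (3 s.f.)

V_in/V_out = N_in/N_out, so V_in = 28.0 × 1483/173 = 240 V.

V_in ≈ 240 V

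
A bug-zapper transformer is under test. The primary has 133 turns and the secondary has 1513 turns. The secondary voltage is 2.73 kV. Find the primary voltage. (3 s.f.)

V_p/V_s = N_p/N_s, so V_p = 2730 × 133/1513 = 240 V.

V_p ≈ 240 V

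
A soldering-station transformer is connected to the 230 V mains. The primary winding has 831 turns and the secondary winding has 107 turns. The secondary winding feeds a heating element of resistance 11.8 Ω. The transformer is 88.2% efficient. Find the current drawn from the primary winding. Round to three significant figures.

I_p ≈ 0.366 A

V_s = 230 × 107/831 = 29.615 V.
I_s = V_s/R = 29.615/11.8 = 2.5097 A.
P_out = V_s I_s = 29.615 × 2.5097 = 74.326 W.
P_in = P_out/η = 74.326/0.882 = 84.270 W.
I_p = P_in/V_p = 84.270/230 = 0.366 A.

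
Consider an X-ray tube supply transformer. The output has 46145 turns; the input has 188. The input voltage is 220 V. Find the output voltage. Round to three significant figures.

V_out/V_in = N_out/N_in, so V_out = 220 × 46145/188 = 54000 V.

V_out ≈ 54000 V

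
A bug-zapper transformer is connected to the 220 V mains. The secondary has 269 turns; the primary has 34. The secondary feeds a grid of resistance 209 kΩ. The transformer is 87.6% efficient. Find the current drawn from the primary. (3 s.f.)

I_p ≈ 0.0752 A

V_s = 220 × 269/34 = 1740.6 V.
I_s = V_s/R = 1740.6/209000 = 0.0083282 A.
P_out = V_s I_s = 1740.6 × 0.0083282 = 14.496 W.
P_in = P_out/η = 14.496/0.876 = 16.548 W.
I_p = P_in/V_p = 16.548/220 = 0.0752 A.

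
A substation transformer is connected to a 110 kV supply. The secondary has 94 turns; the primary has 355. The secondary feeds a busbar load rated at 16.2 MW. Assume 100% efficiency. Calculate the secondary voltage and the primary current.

V_s ≈ 29100 V, I_p ≈ 147 A

V_s = V_p × N_s/N_p = 110000 × 94/355 = 29127 V.
I_s = P/V_s = 1.62×10^7/29127 = 556.19 A.
I_p = I_s × N_s/N_p = 556.19 × 94/355 = 147 A.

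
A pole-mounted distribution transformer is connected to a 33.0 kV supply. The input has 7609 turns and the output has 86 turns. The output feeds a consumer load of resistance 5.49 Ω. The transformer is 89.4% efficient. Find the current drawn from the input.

I_in ≈ 0.859 A

V_out = 33000 × 86/7609 = 372.98 V.
I_out = V_out/R = 372.98/5.49 = 67.938 A.
P_out = V_out I_out = 372.98 × 67.938 = 25339 W.
P_in = P_out/η = 25339/0.894 = 28344 W.
I_in = P_in/V_in = 28344/33000 = 0.859 A.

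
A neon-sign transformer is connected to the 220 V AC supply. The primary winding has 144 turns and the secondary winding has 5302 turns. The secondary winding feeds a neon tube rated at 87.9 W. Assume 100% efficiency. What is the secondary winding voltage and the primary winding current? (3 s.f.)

V_s ≈ 8100 V, I_p ≈ 0.400 A

V_s = V_p × N_s/N_p = 220 × 5302/144 = 8100.3 V.
I_s = P/V_s = 87.9/8100.3 = 0.010851 A.
I_p = I_s × N_s/N_p = 0.010851 × 5302/144 = 0.400 A.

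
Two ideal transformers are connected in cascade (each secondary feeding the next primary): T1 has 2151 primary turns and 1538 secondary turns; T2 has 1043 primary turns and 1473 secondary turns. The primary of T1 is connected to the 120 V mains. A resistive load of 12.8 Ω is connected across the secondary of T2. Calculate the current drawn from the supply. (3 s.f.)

Secondary of T1: V = 120.00 × 1538/2151 = 85.802 V.
Secondary of T2: V = 85.802 × 1473/1043 = 121.18 V.
I_load = 121.18/12.8 = 9.4669 A, so P_out = 121.18 × 9.4669 = 1147.2 W.
All ideal ⇒ P_in = P_out, so I_supply = 1147.2/120 = 9.56 A.

I_supply ≈ 9.56 A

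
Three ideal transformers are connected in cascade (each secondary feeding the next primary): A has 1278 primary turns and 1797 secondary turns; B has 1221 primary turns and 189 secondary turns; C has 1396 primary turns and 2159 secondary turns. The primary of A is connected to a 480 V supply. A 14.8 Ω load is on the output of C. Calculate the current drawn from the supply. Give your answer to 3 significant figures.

I_supply ≈ 3.67 A

Secondary of A: V = 480.00 × 1797/1278 = 674.93 V.
Secondary of B: V = 674.93 × 189/1221 = 104.47 V.
Secondary of C: V = 104.47 × 2159/1396 = 161.57 V.
I_load = 161.57/14.8 = 10.917 A, so P_out = 161.57 × 10.917 = 1763.9 W.
All ideal ⇒ P_in = P_out, so I_supply = 1763.9/480 = 3.67 A.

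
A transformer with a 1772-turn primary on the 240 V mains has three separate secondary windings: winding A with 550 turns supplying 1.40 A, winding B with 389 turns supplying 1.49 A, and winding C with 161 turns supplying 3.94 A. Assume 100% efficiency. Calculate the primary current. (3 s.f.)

V_A = 240 × 550/1772 = 74.492 V; V_B = 240 × 389/1772 = 52.686 V; V_C = 240 × 161/1772 = 21.806 V.
P_out = V_A I_A + V_B I_B + V_C I_C = 74.492×1.40 + 52.686×1.49 + 21.806×3.94 = 104.29 + 78.502 + 85.915 = 268.71 W.
Ideal ⇒ P_in = P_out, so I_p = P_out/V_p = 268.71/240 = 1.12 A.

I_p ≈ 1.12 A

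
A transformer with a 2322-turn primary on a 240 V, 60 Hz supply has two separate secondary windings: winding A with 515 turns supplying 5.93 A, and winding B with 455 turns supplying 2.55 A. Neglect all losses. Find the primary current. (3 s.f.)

V_A = 240 × 515/2322 = 53.230 V; V_B = 240 × 455/2322 = 47.028 V.
P_out = V_A I_A + V_B I_B = 53.230×5.93 + 47.028×2.55 = 315.65 + 119.92 = 435.58 W.
Ideal ⇒ P_in = P_out, so I_p = P_out/V_p = 435.58/240 = 1.81 A.

I_p ≈ 1.81 A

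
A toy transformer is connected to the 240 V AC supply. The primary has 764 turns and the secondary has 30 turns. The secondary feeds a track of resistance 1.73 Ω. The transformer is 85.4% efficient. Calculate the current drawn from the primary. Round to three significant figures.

I_p ≈ 0.250 A

V_s = 240 × 30/764 = 9.4241 V.
I_s = V_s/R = 9.4241/1.73 = 5.4474 A.
P_out = V_s I_s = 9.4241 × 5.4474 = 51.337 W.
P_in = P_out/η = 51.337/0.854 = 60.114 W.
I_p = P_in/V_p = 60.114/240 = 0.250 A.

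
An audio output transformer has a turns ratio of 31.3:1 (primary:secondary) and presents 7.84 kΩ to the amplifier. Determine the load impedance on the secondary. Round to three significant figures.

Z_s ≈ 8.00 Ω

Z_s = Z_p/(N_p/N_s)² = 7840/31.3² = 8.00 Ω.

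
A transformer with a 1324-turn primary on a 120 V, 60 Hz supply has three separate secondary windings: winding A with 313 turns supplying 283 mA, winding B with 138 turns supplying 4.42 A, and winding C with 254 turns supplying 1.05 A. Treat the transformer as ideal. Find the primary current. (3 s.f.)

V_A = 120 × 313/1324 = 28.369 V; V_B = 120 × 138/1324 = 12.508 V; V_C = 120 × 254/1324 = 23.021 V.
P_out = V_A I_A + V_B I_B + V_C I_C = 28.369×0.283 + 12.508×4.42 + 23.021×1.05 = 8.0283 + 55.283 + 24.172 = 87.484 W.
Ideal ⇒ P_in = P_out, so I_p = P_out/V_p = 87.484/120 = 0.729 A.

I_p ≈ 0.729 A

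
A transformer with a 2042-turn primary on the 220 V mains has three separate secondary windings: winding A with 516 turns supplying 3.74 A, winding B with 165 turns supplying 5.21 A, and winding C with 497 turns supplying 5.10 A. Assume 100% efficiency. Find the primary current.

V_A = 220 × 516/2042 = 55.593 V; V_B = 220 × 165/2042 = 17.777 V; V_C = 220 × 497/2042 = 53.546 V.
P_out = V_A I_A + V_B I_B + V_C I_C = 55.593×3.74 + 17.777×5.21 + 53.546×5.10 = 207.92 + 92.617 + 273.08 = 573.61 W.
Ideal ⇒ P_in = P_out, so I_p = P_out/V_p = 573.61/220 = 2.61 A.

I_p ≈ 2.61 A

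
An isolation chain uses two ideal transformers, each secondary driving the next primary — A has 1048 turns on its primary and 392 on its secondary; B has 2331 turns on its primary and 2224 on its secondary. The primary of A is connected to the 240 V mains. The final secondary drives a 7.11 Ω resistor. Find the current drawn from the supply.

After A: V = 240.00 × 392/1048 = 89.771 V.
After B: V = 89.771 × 2224/2331 = 85.650 V.
I_load = 85.650/7.11 = 12.046 A, so P_out = 85.650 × 12.046 = 1031.8 W.
All ideal ⇒ P_in = P_out, so I_supply = 1031.8/240 = 4.30 A.

I_supply ≈ 4.30 A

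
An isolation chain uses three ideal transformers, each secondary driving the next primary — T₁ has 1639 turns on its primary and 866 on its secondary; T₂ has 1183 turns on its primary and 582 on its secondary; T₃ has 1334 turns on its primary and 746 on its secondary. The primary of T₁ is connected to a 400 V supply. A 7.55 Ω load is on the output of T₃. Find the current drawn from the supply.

After T₁: V = 400.00 × 866/1639 = 211.35 V.
After T₂: V = 211.35 × 582/1183 = 103.98 V.
After T₃: V = 103.98 × 746/1334 = 58.146 V.
I_load = 58.146/7.55 = 7.7015 A, so P_out = 58.146 × 7.7015 = 447.81 W.
All ideal ⇒ P_in = P_out, so I_supply = 447.81/400 = 1.12 A.

I_supply ≈ 1.12 A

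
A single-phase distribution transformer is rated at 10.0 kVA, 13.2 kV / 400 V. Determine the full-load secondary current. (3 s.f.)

I_s = S/V_s = 10000/400 = 25.0 A.

I_s ≈ 25.0 A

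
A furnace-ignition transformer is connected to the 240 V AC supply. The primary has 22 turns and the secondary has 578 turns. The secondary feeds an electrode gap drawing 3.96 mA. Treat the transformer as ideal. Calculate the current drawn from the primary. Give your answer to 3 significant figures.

I_p ≈ 0.104 A

For an ideal transformer I_p N_p = I_s N_s, so I_p = 0.00396 × 578/22 = 0.104 A.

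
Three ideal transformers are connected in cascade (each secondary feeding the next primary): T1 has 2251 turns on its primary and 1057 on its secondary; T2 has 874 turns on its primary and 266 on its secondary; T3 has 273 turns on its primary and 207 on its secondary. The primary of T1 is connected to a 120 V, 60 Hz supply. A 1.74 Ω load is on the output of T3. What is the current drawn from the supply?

I_supply ≈ 0.810 A

Secondary of T1: V = 120.00 × 1057/2251 = 56.348 V.
Secondary of T2: V = 56.348 × 266/874 = 17.149 V.
Secondary of T3: V = 17.149 × 207/273 = 13.003 V.
I_load = 13.003/1.74 = 7.4732 A, so P_out = 13.003 × 7.4732 = 97.178 W.
All ideal ⇒ P_in = P_out, so I_supply = 97.178/120 = 0.810 A.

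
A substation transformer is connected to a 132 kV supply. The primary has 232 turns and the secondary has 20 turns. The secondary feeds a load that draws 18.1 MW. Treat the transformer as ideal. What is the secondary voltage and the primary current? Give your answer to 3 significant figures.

V_s = V_p × N_s/N_p = 132000 × 20/232 = 11379 V.
I_s = P/V_s = 1.81×10^7/11379 = 1590.6 A.
I_p = I_s × N_s/N_p = 1590.6 × 20/232 = 137 A.

V_s ≈ 11400 V, I_p ≈ 137 A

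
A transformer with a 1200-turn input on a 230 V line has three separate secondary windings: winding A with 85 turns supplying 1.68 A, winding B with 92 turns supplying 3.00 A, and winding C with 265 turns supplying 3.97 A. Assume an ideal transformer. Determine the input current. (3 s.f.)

V_A = 230 × 85/1200 = 16.292 V; V_B = 230 × 92/1200 = 17.633 V; V_C = 230 × 265/1200 = 50.792 V.
P_out = V_A I_A + V_B I_B + V_C I_C = 16.292×1.68 + 17.633×3.00 + 50.792×3.97 = 27.370 + 52.900 + 201.64 = 281.91 W.
Ideal ⇒ P_in = P_out, so I_in = P_out/V_in = 281.91/230 = 1.23 A.

I_in ≈ 1.23 A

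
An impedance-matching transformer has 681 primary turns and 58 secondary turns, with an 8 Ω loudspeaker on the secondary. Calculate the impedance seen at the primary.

Z_p ≈ 1100 Ω

Z_p = (N_p/N_s)² × Z_s = (681/58)² × 8 = 1100 Ω.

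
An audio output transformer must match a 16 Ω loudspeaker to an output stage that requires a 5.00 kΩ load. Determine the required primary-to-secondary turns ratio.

N_p/N_s ≈ 17.7

Z_p/Z_s = (N_p/N_s)², so N_p/N_s = √(5000/16) = √312 = 17.7.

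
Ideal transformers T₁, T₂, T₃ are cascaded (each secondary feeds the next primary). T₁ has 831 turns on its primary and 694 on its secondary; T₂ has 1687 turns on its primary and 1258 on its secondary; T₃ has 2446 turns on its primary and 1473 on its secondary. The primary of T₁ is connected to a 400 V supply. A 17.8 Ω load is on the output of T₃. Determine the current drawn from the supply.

I_supply ≈ 3.16 A

After T₁: V = 400.00 × 694/831 = 334.06 V.
After T₂: V = 334.06 × 1258/1687 = 249.11 V.
After T₃: V = 249.11 × 1473/2446 = 150.01 V.
I_load = 150.01/17.8 = 8.4277 A, so P_out = 150.01 × 8.4277 = 1264.3 W.
All ideal ⇒ P_in = P_out, so I_supply = 1264.3/400 = 3.16 A.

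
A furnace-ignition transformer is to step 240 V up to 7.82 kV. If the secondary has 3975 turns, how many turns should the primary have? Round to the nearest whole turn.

N_p/N_s = V_p/V_s, so N_p = 3975 × 240/7820 = 122.0 ≈ 122 turns.

N_p = 122 turns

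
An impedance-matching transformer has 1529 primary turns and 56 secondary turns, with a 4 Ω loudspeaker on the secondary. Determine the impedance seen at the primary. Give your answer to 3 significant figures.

Z_p ≈ 2980 Ω

Z_p = (N_p/N_s)² × Z_s = (1529/56)² × 4 = 2980 Ω.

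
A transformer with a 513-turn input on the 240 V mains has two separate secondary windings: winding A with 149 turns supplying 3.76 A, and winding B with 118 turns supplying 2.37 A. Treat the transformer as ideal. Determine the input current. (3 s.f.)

I_in ≈ 1.64 A

V_A = 240 × 149/513 = 69.708 V; V_B = 240 × 118/513 = 55.205 V.
P_out = V_A I_A + V_B I_B = 69.708×3.76 + 55.205×2.37 = 262.10 + 130.84 = 392.94 W.
Ideal ⇒ P_in = P_out, so I_in = P_out/V_in = 392.94/240 = 1.64 A.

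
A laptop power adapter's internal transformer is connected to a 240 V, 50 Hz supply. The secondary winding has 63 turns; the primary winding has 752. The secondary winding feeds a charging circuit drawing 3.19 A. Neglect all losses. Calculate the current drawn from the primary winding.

I_p ≈ 0.267 A

For an ideal transformer I_p N_p = I_s N_s, so I_p = 3.19 × 63/752 = 0.267 A.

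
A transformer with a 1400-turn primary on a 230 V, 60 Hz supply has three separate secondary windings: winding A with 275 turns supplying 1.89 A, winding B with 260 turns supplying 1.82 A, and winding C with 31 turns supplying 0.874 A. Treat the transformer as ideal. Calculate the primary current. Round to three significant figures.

V_A = 230 × 275/1400 = 45.179 V; V_B = 230 × 260/1400 = 42.714 V; V_C = 230 × 31/1400 = 5.0929 V.
P_out = V_A I_A + V_B I_B + V_C I_C = 45.179×1.89 + 42.714×1.82 + 5.0929×0.874 = 85.388 + 77.740 + 4.4512 = 167.58 W.
Ideal ⇒ P_in = P_out, so I_p = P_out/V_p = 167.58/230 = 0.729 A.

I_p ≈ 0.729 A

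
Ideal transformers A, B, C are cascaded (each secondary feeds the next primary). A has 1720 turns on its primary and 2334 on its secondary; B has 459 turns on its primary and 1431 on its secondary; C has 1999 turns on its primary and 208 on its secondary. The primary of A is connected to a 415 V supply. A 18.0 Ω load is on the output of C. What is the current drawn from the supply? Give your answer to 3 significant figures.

I_supply ≈ 4.47 A

After A: V = 415.00 × 2334/1720 = 563.15 V.
After B: V = 563.15 × 1431/459 = 1755.7 V.
After C: V = 1755.7 × 208/1999 = 182.68 V.
I_load = 182.68/18.0 = 10.149 A, so P_out = 182.68 × 10.149 = 1854.1 W.
All ideal ⇒ P_in = P_out, so I_supply = 1854.1/415 = 4.47 A.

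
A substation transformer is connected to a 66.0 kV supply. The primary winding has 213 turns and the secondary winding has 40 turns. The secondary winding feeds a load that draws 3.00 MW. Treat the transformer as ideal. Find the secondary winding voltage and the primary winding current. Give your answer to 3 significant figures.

V_s = V_p × N_s/N_p = 66000 × 40/213 = 12394 V.
I_s = P/V_s = 3.00×10^6/12394 = 242.05 A.
I_p = I_s × N_s/N_p = 242.05 × 40/213 = 45.5 A.

V_s ≈ 12400 V, I_p ≈ 45.5 A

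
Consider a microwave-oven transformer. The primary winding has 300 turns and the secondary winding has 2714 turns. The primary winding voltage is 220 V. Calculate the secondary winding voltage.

V_s ≈ 1990 V

V_s/V_p = N_s/N_p, so V_s = 220 × 2714/300 = 1990 V.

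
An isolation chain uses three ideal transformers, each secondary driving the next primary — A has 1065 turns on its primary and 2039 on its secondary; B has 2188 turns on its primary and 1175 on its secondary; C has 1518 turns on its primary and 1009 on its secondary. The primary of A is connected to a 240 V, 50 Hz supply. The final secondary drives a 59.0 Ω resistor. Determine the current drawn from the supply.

I_supply ≈ 1.90 A

Secondary of A: V = 240.00 × 2039/1065 = 459.49 V.
Secondary of B: V = 459.49 × 1175/2188 = 246.76 V.
Secondary of C: V = 246.76 × 1009/1518 = 164.02 V.
I_load = 164.02/59.0 = 2.7799 A, so P_out = 164.02 × 2.7799 = 455.96 W.
All ideal ⇒ P_in = P_out, so I_supply = 455.96/240 = 1.90 A.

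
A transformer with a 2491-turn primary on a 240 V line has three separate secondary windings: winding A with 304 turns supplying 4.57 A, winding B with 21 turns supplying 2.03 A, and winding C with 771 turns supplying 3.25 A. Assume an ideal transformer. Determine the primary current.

V_A = 240 × 304/2491 = 29.289 V; V_B = 240 × 21/2491 = 2.0233 V; V_C = 240 × 771/2491 = 74.283 V.
P_out = V_A I_A + V_B I_B + V_C I_C = 29.289×4.57 + 2.0233×2.03 + 74.283×3.25 = 133.85 + 4.1073 + 241.42 = 379.38 W.
Ideal ⇒ P_in = P_out, so I_p = P_out/V_p = 379.38/240 = 1.58 A.

I_p ≈ 1.58 A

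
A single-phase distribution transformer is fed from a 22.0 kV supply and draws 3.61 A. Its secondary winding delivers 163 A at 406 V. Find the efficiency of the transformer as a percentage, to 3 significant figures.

P_in = 22000 × 3.61 = 79420.0 W.
P_out = 406 × 163 = 66178.0 W.
η = P_out/P_in = 66178.0/79420.0 = 0.833.

η ≈ 83.3%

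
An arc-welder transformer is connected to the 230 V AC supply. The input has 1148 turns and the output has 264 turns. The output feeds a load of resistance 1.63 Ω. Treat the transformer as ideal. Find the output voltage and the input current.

V_out ≈ 52.9 V, I_in ≈ 7.46 A

V_out = V_in × N_out/N_in = 230 × 264/1148 = 52.892 V.
I_out = V_out/R = 52.892/1.63 = 32.449 A.
I_in = I_out × N_out/N_in = 32.449 × 264/1148 = 7.46 A.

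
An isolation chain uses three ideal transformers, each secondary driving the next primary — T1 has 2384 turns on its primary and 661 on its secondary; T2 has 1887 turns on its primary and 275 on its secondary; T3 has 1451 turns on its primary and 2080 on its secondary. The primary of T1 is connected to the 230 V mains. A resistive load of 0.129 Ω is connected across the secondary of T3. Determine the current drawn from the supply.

Secondary of T1: V = 230.00 × 661/2384 = 63.771 V.
Secondary of T2: V = 63.771 × 275/1887 = 9.2936 V.
Secondary of T3: V = 9.2936 × 2080/1451 = 13.322 V.
I_load = 13.322/0.129 = 103.27 A, so P_out = 13.322 × 103.27 = 1375.8 W.
All ideal ⇒ P_in = P_out, so I_supply = 1375.8/230 = 5.98 A.

I_supply ≈ 5.98 A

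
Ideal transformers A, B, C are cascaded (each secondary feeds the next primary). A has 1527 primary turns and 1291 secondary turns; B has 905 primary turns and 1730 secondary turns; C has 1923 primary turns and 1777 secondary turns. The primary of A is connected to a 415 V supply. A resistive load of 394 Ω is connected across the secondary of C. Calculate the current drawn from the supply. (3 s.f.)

I_supply ≈ 2.35 A

After A: V = 415.00 × 1291/1527 = 350.86 V.
After B: V = 350.86 × 1730/905 = 670.71 V.
After C: V = 670.71 × 1777/1923 = 619.78 V.
I_load = 619.78/394 = 1.5731 A, so P_out = 619.78 × 1.5731 = 974.96 W.
All ideal ⇒ P_in = P_out, so I_supply = 974.96/415 = 2.35 A.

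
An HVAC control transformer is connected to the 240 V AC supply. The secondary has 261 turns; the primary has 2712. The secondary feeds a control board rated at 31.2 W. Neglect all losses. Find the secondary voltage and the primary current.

V_s = V_p × N_s/N_p = 240 × 261/2712 = 23.097 V.
I_s = P/V_s = 31.2/23.097 = 1.3508 A.
I_p = I_s × N_s/N_p = 1.3508 × 261/2712 = 0.130 A.

V_s ≈ 23.1 V, I_p ≈ 0.130 A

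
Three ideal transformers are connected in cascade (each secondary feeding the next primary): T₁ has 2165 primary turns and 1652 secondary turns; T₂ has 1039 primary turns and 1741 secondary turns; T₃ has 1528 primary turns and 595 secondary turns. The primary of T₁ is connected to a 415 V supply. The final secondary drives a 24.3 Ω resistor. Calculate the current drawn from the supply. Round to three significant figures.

I_supply ≈ 4.23 A

Secondary of T₁: V = 415.00 × 1652/2165 = 316.67 V.
Secondary of T₂: V = 316.67 × 1741/1039 = 530.62 V.
Secondary of T₃: V = 530.62 × 595/1528 = 206.62 V.
I_load = 206.62/24.3 = 8.5030 A, so P_out = 206.62 × 8.5030 = 1756.9 W.
All ideal ⇒ P_in = P_out, so I_supply = 1756.9/415 = 4.23 A.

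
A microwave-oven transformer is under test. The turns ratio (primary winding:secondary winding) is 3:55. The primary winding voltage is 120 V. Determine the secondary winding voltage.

V_s/V_p = N_s/N_p, so V_s = 120 × 55/3 = 2200 V.

V_s ≈ 2200 V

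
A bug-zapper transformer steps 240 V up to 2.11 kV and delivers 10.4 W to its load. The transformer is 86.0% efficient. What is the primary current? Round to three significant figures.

P_in = P_out/η = 10.4/0.860 = 12.093 W.
I_p = P_in/V_p = 12.093/240 = 0.0504 A.

I_p ≈ 0.0504 A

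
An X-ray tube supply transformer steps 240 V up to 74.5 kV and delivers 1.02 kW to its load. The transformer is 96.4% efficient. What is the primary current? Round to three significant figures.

P_in = P_out/η = 1020/0.964 = 1058.1 W.
I_p = P_in/V_p = 1058.1/240 = 4.41 A.

I_p ≈ 4.41 A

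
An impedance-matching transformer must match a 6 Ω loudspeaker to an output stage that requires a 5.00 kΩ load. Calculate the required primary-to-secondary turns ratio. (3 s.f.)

Z_p/Z_s = (N_p/N_s)², so N_p/N_s = √(5000/6) = √833 = 28.9.

N_p/N_s ≈ 28.9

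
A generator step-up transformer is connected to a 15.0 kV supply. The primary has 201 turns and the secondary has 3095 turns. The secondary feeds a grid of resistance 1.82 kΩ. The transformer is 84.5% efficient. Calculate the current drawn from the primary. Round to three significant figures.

I_p ≈ 2310 A

V_s = 15000 × 3095/201 = 230970 V.
I_s = V_s/R = 230970/1820 = 126.91 A.
P_out = V_s I_s = 230970 × 126.91 = 2.9312×10^7 W.
P_in = P_out/η = 2.9312×10^7/0.845 = 3.4688×10^7 W.
I_p = P_in/V_p = 3.4688×10^7/15000 = 2310 A.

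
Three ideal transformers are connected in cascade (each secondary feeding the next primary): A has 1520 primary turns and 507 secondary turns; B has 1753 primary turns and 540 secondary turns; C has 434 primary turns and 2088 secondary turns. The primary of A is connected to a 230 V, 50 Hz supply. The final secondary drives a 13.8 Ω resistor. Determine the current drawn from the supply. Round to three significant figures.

I_supply ≈ 4.07 A

Secondary of A: V = 230.00 × 507/1520 = 76.717 V.
Secondary of B: V = 76.717 × 540/1753 = 23.632 V.
Secondary of C: V = 23.632 × 2088/434 = 113.70 V.
I_load = 113.70/13.8 = 8.2388 A, so P_out = 113.70 × 8.2388 = 936.72 W.
All ideal ⇒ P_in = P_out, so I_supply = 936.72/230 = 4.07 A.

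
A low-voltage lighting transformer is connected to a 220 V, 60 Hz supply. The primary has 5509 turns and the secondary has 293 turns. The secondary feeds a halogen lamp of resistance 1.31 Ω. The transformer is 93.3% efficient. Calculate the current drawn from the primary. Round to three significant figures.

V_s = 220 × 293/5509 = 11.701 V.
I_s = V_s/R = 11.701/1.31 = 8.9319 A.
P_out = V_s I_s = 11.701 × 8.9319 = 104.51 W.
P_in = P_out/η = 104.51/0.933 = 112.02 W.
I_p = P_in/V_p = 112.02/220 = 0.509 A.

I_p ≈ 0.509 A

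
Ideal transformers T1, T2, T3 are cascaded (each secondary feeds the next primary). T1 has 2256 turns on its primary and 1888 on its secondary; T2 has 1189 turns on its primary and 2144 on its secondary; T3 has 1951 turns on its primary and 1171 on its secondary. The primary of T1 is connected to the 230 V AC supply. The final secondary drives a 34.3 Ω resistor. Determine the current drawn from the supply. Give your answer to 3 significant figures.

I_supply ≈ 5.50 A

Secondary of T1: V = 230.00 × 1888/2256 = 192.48 V.
Secondary of T2: V = 192.48 × 2144/1189 = 347.08 V.
Secondary of T3: V = 347.08 × 1171/1951 = 208.32 V.
I_load = 208.32/34.3 = 6.0735 A, so P_out = 208.32 × 6.0735 = 1265.2 W.
All ideal ⇒ P_in = P_out, so I_supply = 1265.2/230 = 5.50 A.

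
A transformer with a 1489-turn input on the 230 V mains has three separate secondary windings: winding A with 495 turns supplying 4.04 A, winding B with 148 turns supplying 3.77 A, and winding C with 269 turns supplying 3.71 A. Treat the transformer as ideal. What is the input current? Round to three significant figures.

I_in ≈ 2.39 A

V_A = 230 × 495/1489 = 76.461 V; V_B = 230 × 148/1489 = 22.861 V; V_C = 230 × 269/1489 = 41.551 V.
P_out = V_A I_A + V_B I_B + V_C I_C = 76.461×4.04 + 22.861×3.77 + 41.551×3.71 = 308.90 + 86.186 + 154.16 = 549.24 W.
Ideal ⇒ P_in = P_out, so I_in = P_out/V_in = 549.24/230 = 2.39 A.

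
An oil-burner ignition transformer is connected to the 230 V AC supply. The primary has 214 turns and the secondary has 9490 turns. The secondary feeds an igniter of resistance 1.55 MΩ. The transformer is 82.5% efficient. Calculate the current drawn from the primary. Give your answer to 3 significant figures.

V_s = 230 × 9490/214 = 10200 V.
I_s = V_s/R = 10200/(1.55×10^6) = 0.0065803 A.
P_out = V_s I_s = 10200 × 0.0065803 = 67.116 W.
P_in = P_out/η = 67.116/0.825 = 81.353 W.
I_p = P_in/V_p = 81.353/230 = 0.354 A.

I_p ≈ 0.354 A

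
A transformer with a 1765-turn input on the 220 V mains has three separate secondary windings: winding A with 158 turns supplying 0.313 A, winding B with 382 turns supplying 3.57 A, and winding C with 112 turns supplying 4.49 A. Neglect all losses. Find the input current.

I_in ≈ 1.09 A

V_A = 220 × 158/1765 = 19.694 V; V_B = 220 × 382/1765 = 47.615 V; V_C = 220 × 112/1765 = 13.960 V.
P_out = V_A I_A + V_B I_B + V_C I_C = 19.694×0.313 + 47.615×3.57 + 13.960×4.49 = 6.1642 + 169.98 + 62.682 = 238.83 W.
Ideal ⇒ P_in = P_out, so I_in = P_out/V_in = 238.83/220 = 1.09 A.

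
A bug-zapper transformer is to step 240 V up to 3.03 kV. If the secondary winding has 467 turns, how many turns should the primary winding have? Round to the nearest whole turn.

N_p/N_s = V_p/V_s, so N_p = 467 × 240/3030 = 37.0 ≈ 37 turns.

N_p = 37 turns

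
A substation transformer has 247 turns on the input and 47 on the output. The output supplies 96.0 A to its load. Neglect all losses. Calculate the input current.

I_in ≈ 18.3 A

For an ideal transformer I_in/I_out = N_out/N_in, so I_in = 96.0 × 47/247 = 18.3 A.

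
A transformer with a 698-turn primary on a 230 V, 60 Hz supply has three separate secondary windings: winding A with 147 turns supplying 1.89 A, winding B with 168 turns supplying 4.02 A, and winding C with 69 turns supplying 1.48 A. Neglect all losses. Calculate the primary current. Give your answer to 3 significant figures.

V_A = 230 × 147/698 = 48.438 V; V_B = 230 × 168/698 = 55.358 V; V_C = 230 × 69/698 = 22.736 V.
P_out = V_A I_A + V_B I_B + V_C I_C = 48.438×1.89 + 55.358×4.02 + 22.736×1.48 = 91.549 + 222.54 + 33.650 = 347.74 W.
Ideal ⇒ P_in = P_out, so I_p = P_out/V_p = 347.74/230 = 1.51 A.

I_p ≈ 1.51 A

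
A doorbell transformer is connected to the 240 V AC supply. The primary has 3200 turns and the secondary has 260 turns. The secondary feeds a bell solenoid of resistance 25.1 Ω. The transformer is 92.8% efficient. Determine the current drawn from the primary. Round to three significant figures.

I_p ≈ 0.0680 A

V_s = 240 × 260/3200 = 19.500 V.
I_s = V_s/R = 19.500/25.1 = 0.77689 A.
P_out = V_s I_s = 19.500 × 0.77689 = 15.149 W.
P_in = P_out/η = 15.149/0.928 = 16.325 W.
I_p = P_in/V_p = 16.325/240 = 0.0680 A.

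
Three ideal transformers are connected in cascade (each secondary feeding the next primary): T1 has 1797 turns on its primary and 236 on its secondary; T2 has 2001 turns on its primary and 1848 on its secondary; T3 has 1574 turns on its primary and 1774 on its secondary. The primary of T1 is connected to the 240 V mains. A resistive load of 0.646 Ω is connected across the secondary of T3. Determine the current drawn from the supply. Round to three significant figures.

After T1: V = 240.00 × 236/1797 = 31.519 V.
After T2: V = 31.519 × 1848/2001 = 29.109 V.
After T3: V = 29.109 × 1774/1574 = 32.808 V.
I_load = 32.808/0.646 = 50.786 A, so P_out = 32.808 × 50.786 = 1666.2 W.
All ideal ⇒ P_in = P_out, so I_supply = 1666.2/240 = 6.94 A.

I_supply ≈ 6.94 A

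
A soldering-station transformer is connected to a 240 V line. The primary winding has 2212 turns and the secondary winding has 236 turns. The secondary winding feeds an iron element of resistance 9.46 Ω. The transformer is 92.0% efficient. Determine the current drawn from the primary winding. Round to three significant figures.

I_p ≈ 0.314 A

V_s = 240 × 236/2212 = 25.606 V.
I_s = V_s/R = 25.606/9.46 = 2.7067 A.
P_out = V_s I_s = 25.606 × 2.7067 = 69.308 W.
P_in = P_out/η = 69.308/0.920 = 75.335 W.
I_p = P_in/V_p = 75.335/240 = 0.314 A.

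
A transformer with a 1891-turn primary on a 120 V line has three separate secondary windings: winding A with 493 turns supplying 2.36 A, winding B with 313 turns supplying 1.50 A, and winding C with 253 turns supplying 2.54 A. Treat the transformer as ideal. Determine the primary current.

I_p ≈ 1.20 A

V_A = 120 × 493/1891 = 31.285 V; V_B = 120 × 313/1891 = 19.863 V; V_C = 120 × 253/1891 = 16.055 V.
P_out = V_A I_A + V_B I_B + V_C I_C = 31.285×2.36 + 19.863×1.50 + 16.055×2.54 = 73.833 + 29.794 + 40.780 = 144.41 W.
Ideal ⇒ P_in = P_out, so I_p = P_out/V_p = 144.41/120 = 1.20 A.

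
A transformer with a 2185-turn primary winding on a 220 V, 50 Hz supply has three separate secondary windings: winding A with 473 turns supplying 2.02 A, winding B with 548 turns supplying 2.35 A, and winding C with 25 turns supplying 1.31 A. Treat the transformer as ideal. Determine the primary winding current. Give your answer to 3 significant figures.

V_A = 220 × 473/2185 = 47.625 V; V_B = 220 × 548/2185 = 55.176 V; V_C = 220 × 25/2185 = 2.5172 V.
P_out = V_A I_A + V_B I_B + V_C I_C = 47.625×2.02 + 55.176×2.35 + 2.5172×1.31 = 96.202 + 129.66 + 3.2975 = 229.16 W.
Ideal ⇒ P_in = P_out, so I_p = P_out/V_p = 229.16/220 = 1.04 A.

I_p ≈ 1.04 A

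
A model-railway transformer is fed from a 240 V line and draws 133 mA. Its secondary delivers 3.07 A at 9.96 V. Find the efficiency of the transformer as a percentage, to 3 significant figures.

η ≈ 95.8%

P_in = 240 × 0.133 = 31.9200 W.
P_out = 9.96 × 3.07 = 30.5772 W.
η = P_out/P_in = 30.5772/31.9200 = 0.958.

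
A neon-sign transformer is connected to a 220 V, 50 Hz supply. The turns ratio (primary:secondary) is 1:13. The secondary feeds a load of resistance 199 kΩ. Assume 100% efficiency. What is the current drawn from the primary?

V_s = V_p × N_s/N_p = 220 × 13/1 = 2860.0 V.
I_s = V_s/R = 2860.0/199000 = 0.014372 A.
For an ideal transformer I_p N_p = I_s N_s, so I_p = 0.014372 × 13/1 = 0.187 A.

I_p ≈ 0.187 A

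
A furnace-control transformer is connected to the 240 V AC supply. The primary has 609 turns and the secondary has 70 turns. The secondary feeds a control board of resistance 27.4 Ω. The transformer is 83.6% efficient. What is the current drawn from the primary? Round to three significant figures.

V_s = 240 × 70/609 = 27.586 V.
I_s = V_s/R = 27.586/27.4 = 1.0068 A.
P_out = V_s I_s = 27.586 × 1.0068 = 27.774 W.
P_in = P_out/η = 27.774/0.836 = 33.222 W.
I_p = P_in/V_p = 33.222/240 = 0.138 A.

I_p ≈ 0.138 A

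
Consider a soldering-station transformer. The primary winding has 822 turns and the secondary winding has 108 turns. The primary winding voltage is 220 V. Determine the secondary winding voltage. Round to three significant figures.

V_s/V_p = N_s/N_p, so V_s = 220 × 108/822 = 28.9 V.

V_s ≈ 28.9 V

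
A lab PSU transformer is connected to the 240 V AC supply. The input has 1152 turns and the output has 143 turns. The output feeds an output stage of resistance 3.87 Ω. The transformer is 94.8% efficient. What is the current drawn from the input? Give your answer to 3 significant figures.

V_out = 240 × 143/1152 = 29.792 V.
I_out = V_out/R = 29.792/3.87 = 7.6981 A.
P_out = V_out I_out = 29.792 × 7.6981 = 229.34 W.
P_in = P_out/η = 229.34/0.948 = 241.92 W.
I_in = P_in/V_in = 241.92/240 = 1.01 A.

I_in ≈ 1.01 A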